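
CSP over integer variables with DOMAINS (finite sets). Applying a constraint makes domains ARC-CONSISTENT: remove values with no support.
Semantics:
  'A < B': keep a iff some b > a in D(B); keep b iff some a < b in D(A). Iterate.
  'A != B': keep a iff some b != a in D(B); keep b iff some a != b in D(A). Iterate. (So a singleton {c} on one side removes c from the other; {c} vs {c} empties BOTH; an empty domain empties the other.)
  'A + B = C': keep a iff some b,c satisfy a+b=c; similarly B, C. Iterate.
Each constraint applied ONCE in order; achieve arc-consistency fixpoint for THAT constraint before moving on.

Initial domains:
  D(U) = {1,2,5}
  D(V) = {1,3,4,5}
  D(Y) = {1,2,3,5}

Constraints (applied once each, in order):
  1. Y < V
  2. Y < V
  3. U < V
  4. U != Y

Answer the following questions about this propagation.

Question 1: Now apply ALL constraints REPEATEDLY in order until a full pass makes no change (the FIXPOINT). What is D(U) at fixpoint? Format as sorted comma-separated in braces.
Answer: {1,2}

Derivation:
pass 0 (initial): D(U)={1,2,5}
pass 1: U {1,2,5}->{1,2}; V {1,3,4,5}->{3,4,5}; Y {1,2,3,5}->{1,2,3}
pass 2: no change
Fixpoint after 2 passes: D(U) = {1,2}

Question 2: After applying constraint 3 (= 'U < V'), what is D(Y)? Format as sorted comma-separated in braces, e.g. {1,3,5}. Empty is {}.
Constraint 1 (Y < V) on D(Y)={1,2,3,5} D(V)={1,3,4,5}: Y {1,2,3,5}->{1,2,3}; V {1,3,4,5}->{3,4,5}
Constraint 2 (Y < V) on D(Y)={1,2,3} D(V)={3,4,5}: no change
Constraint 3 (U < V) on D(U)={1,2,5} D(V)={3,4,5}: U {1,2,5}->{1,2}
So after constraint 3: D(Y) = {1,2,3}

Answer: {1,2,3}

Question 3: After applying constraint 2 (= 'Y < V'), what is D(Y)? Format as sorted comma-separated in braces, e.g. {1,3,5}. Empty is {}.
Constraint 1 (Y < V) on D(Y)={1,2,3,5} D(V)={1,3,4,5}: Y {1,2,3,5}->{1,2,3}; V {1,3,4,5}->{3,4,5}
Constraint 2 (Y < V) on D(Y)={1,2,3} D(V)={3,4,5}: no change
So after constraint 2: D(Y) = {1,2,3}

Answer: {1,2,3}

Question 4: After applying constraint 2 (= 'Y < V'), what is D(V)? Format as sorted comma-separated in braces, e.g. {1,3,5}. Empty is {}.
Constraint 1 (Y < V) on D(Y)={1,2,3,5} D(V)={1,3,4,5}: Y {1,2,3,5}->{1,2,3}; V {1,3,4,5}->{3,4,5}
Constraint 2 (Y < V) on D(Y)={1,2,3} D(V)={3,4,5}: no change
So after constraint 2: D(V) = {3,4,5}

Answer: {3,4,5}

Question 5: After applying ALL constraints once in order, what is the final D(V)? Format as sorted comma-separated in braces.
Answer: {3,4,5}

Derivation:
Constraint 1 (Y < V) on D(Y)={1,2,3,5} D(V)={1,3,4,5}: Y {1,2,3,5}->{1,2,3}; V {1,3,4,5}->{3,4,5}
Constraint 2 (Y < V) on D(Y)={1,2,3} D(V)={3,4,5}: no change
Constraint 3 (U < V) on D(U)={1,2,5} D(V)={3,4,5}: U {1,2,5}->{1,2}
Constraint 4 (U != Y) on D(U)={1,2} D(Y)={1,2,3}: no change
So after all 4 constraints: D(V) = {3,4,5}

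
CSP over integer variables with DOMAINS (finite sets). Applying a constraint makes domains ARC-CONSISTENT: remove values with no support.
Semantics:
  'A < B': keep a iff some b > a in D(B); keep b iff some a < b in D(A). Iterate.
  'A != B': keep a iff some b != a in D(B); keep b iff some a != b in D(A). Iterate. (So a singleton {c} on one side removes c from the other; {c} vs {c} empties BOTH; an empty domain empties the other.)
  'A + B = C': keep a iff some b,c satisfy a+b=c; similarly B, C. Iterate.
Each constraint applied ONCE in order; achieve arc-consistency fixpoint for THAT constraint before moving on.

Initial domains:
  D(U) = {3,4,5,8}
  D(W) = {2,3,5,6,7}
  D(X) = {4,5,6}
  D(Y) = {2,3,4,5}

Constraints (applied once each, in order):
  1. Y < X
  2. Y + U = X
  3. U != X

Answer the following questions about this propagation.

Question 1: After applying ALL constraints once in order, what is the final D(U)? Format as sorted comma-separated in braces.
Answer: {3,4}

Derivation:
Constraint 1 (Y < X) on D(Y)={2,3,4,5} D(X)={4,5,6}: no change
Constraint 2 (Y + U = X) on D(Y)={2,3,4,5} D(U)={3,4,5,8} D(X)={4,5,6}: Y {2,3,4,5}->{2,3}; U {3,4,5,8}->{3,4}; X {4,5,6}->{5,6}
Constraint 3 (U != X) on D(U)={3,4} D(X)={5,6}: no change
So after all 3 constraints: D(U) = {3,4}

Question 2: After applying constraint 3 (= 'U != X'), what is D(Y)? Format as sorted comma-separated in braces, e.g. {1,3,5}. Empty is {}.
Constraint 1 (Y < X) on D(Y)={2,3,4,5} D(X)={4,5,6}: no change
Constraint 2 (Y + U = X) on D(Y)={2,3,4,5} D(U)={3,4,5,8} D(X)={4,5,6}: Y {2,3,4,5}->{2,3}; U {3,4,5,8}->{3,4}; X {4,5,6}->{5,6}
Constraint 3 (U != X) on D(U)={3,4} D(X)={5,6}: no change
So after constraint 3: D(Y) = {2,3}

Answer: {2,3}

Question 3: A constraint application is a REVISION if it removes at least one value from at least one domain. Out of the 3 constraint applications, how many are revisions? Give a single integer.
Constraint 1 (Y < X) on D(Y)={2,3,4,5} D(X)={4,5,6}: no change => not a revision
Constraint 2 (Y + U = X) on D(Y)={2,3,4,5} D(U)={3,4,5,8} D(X)={4,5,6}: Y {2,3,4,5}->{2,3}; U {3,4,5,8}->{3,4}; X {4,5,6}->{5,6} => REVISION
Constraint 3 (U != X) on D(U)={3,4} D(X)={5,6}: no change => not a revision
Total revisions = 1

Answer: 1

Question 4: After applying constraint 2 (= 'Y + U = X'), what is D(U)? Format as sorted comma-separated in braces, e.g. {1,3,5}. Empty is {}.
Answer: {3,4}

Derivation:
Constraint 1 (Y < X) on D(Y)={2,3,4,5} D(X)={4,5,6}: no change
Constraint 2 (Y + U = X) on D(Y)={2,3,4,5} D(U)={3,4,5,8} D(X)={4,5,6}: Y {2,3,4,5}->{2,3}; U {3,4,5,8}->{3,4}; X {4,5,6}->{5,6}
So after constraint 2: D(U) = {3,4}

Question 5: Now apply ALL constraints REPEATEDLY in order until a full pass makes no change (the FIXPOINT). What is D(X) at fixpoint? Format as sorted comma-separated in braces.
pass 0 (initial): D(X)={4,5,6}
pass 1: U {3,4,5,8}->{3,4}; X {4,5,6}->{5,6}; Y {2,3,4,5}->{2,3}
pass 2: no change
Fixpoint after 2 passes: D(X) = {5,6}

Answer: {5,6}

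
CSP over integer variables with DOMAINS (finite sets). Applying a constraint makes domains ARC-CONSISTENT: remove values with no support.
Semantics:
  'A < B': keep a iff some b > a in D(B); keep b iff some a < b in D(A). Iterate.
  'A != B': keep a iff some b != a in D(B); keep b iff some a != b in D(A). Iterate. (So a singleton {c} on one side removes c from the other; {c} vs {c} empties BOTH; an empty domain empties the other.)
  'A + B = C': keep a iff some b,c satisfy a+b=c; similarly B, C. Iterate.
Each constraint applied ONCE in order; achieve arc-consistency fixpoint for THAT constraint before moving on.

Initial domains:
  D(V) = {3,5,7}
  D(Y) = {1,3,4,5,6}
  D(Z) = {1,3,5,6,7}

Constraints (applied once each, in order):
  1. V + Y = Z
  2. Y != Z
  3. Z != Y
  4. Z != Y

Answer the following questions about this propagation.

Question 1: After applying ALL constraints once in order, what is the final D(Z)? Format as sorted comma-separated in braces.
Constraint 1 (V + Y = Z) on D(V)={3,5,7} D(Y)={1,3,4,5,6} D(Z)={1,3,5,6,7}: V {3,5,7}->{3,5}; Y {1,3,4,5,6}->{1,3,4}; Z {1,3,5,6,7}->{6,7}
Constraint 2 (Y != Z) on D(Y)={1,3,4} D(Z)={6,7}: no change
Constraint 3 (Z != Y) on D(Z)={6,7} D(Y)={1,3,4}: no change
Constraint 4 (Z != Y) on D(Z)={6,7} D(Y)={1,3,4}: no change
So after all 4 constraints: D(Z) = {6,7}

Answer: {6,7}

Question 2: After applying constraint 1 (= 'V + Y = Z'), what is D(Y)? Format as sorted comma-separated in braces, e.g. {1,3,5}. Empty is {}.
Constraint 1 (V + Y = Z) on D(V)={3,5,7} D(Y)={1,3,4,5,6} D(Z)={1,3,5,6,7}: V {3,5,7}->{3,5}; Y {1,3,4,5,6}->{1,3,4}; Z {1,3,5,6,7}->{6,7}
So after constraint 1: D(Y) = {1,3,4}

Answer: {1,3,4}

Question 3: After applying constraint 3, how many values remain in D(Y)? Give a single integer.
Constraint 1 (V + Y = Z) on D(V)={3,5,7} D(Y)={1,3,4,5,6} D(Z)={1,3,5,6,7}: V {3,5,7}->{3,5}; Y {1,3,4,5,6}->{1,3,4}; Z {1,3,5,6,7}->{6,7}
Constraint 2 (Y != Z) on D(Y)={1,3,4} D(Z)={6,7}: no change
Constraint 3 (Z != Y) on D(Z)={6,7} D(Y)={1,3,4}: no change
So after constraint 3: D(Y)={1,3,4}, size = 3

Answer: 3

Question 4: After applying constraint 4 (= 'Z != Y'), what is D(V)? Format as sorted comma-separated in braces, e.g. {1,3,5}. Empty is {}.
Answer: {3,5}

Derivation:
Constraint 1 (V + Y = Z) on D(V)={3,5,7} D(Y)={1,3,4,5,6} D(Z)={1,3,5,6,7}: V {3,5,7}->{3,5}; Y {1,3,4,5,6}->{1,3,4}; Z {1,3,5,6,7}->{6,7}
Constraint 2 (Y != Z) on D(Y)={1,3,4} D(Z)={6,7}: no change
Constraint 3 (Z != Y) on D(Z)={6,7} D(Y)={1,3,4}: no change
Constraint 4 (Z != Y) on D(Z)={6,7} D(Y)={1,3,4}: no change
So after constraint 4: D(V) = {3,5}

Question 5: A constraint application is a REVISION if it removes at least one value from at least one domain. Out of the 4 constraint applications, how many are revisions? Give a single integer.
Constraint 1 (V + Y = Z) on D(V)={3,5,7} D(Y)={1,3,4,5,6} D(Z)={1,3,5,6,7}: V {3,5,7}->{3,5}; Y {1,3,4,5,6}->{1,3,4}; Z {1,3,5,6,7}->{6,7} => REVISION
Constraint 2 (Y != Z) on D(Y)={1,3,4} D(Z)={6,7}: no change => not a revision
Constraint 3 (Z != Y) on D(Z)={6,7} D(Y)={1,3,4}: no change => not a revision
Constraint 4 (Z != Y) on D(Z)={6,7} D(Y)={1,3,4}: no change => not a revision
Total revisions = 1

Answer: 1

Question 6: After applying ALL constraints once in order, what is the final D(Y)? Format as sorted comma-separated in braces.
Constraint 1 (V + Y = Z) on D(V)={3,5,7} D(Y)={1,3,4,5,6} D(Z)={1,3,5,6,7}: V {3,5,7}->{3,5}; Y {1,3,4,5,6}->{1,3,4}; Z {1,3,5,6,7}->{6,7}
Constraint 2 (Y != Z) on D(Y)={1,3,4} D(Z)={6,7}: no change
Constraint 3 (Z != Y) on D(Z)={6,7} D(Y)={1,3,4}: no change
Constraint 4 (Z != Y) on D(Z)={6,7} D(Y)={1,3,4}: no change
So after all 4 constraints: D(Y) = {1,3,4}

Answer: {1,3,4}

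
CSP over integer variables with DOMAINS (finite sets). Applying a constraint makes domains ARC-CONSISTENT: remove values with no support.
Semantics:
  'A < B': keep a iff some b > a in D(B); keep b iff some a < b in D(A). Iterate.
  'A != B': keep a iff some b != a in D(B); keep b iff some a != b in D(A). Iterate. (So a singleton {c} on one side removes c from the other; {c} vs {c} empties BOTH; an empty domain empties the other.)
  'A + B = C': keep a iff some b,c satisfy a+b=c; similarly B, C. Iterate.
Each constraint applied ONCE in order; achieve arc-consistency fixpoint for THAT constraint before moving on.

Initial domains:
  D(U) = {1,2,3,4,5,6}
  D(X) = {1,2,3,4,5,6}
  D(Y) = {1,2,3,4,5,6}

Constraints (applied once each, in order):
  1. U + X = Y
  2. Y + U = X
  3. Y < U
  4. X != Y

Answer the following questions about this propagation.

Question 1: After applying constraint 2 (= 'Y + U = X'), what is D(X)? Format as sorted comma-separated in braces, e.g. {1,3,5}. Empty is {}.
Constraint 1 (U + X = Y) on D(U)={1,2,3,4,5,6} D(X)={1,2,3,4,5,6} D(Y)={1,2,3,4,5,6}: U {1,2,3,4,5,6}->{1,2,3,4,5}; X {1,2,3,4,5,6}->{1,2,3,4,5}; Y {1,2,3,4,5,6}->{2,3,4,5,6}
Constraint 2 (Y + U = X) on D(Y)={2,3,4,5,6} D(U)={1,2,3,4,5} D(X)={1,2,3,4,5}: Y {2,3,4,5,6}->{2,3,4}; U {1,2,3,4,5}->{1,2,3}; X {1,2,3,4,5}->{3,4,5}
So after constraint 2: D(X) = {3,4,5}

Answer: {3,4,5}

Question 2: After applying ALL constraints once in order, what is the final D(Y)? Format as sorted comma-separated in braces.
Constraint 1 (U + X = Y) on D(U)={1,2,3,4,5,6} D(X)={1,2,3,4,5,6} D(Y)={1,2,3,4,5,6}: U {1,2,3,4,5,6}->{1,2,3,4,5}; X {1,2,3,4,5,6}->{1,2,3,4,5}; Y {1,2,3,4,5,6}->{2,3,4,5,6}
Constraint 2 (Y + U = X) on D(Y)={2,3,4,5,6} D(U)={1,2,3,4,5} D(X)={1,2,3,4,5}: Y {2,3,4,5,6}->{2,3,4}; U {1,2,3,4,5}->{1,2,3}; X {1,2,3,4,5}->{3,4,5}
Constraint 3 (Y < U) on D(Y)={2,3,4} D(U)={1,2,3}: Y {2,3,4}->{2}; U {1,2,3}->{3}
Constraint 4 (X != Y) on D(X)={3,4,5} D(Y)={2}: no change
So after all 4 constraints: D(Y) = {2}

Answer: {2}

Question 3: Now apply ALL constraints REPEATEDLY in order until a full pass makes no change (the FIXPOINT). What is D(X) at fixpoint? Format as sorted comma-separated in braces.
pass 0 (initial): D(X)={1,2,3,4,5,6}
pass 1: U {1,2,3,4,5,6}->{3}; X {1,2,3,4,5,6}->{3,4,5}; Y {1,2,3,4,5,6}->{2}
pass 2: U {3}->{}; X {3,4,5}->{}; Y {2}->{}
pass 3: no change
Fixpoint after 3 passes: D(X) = {}

Answer: {}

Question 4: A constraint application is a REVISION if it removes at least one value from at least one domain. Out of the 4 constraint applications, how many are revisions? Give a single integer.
Answer: 3

Derivation:
Constraint 1 (U + X = Y) on D(U)={1,2,3,4,5,6} D(X)={1,2,3,4,5,6} D(Y)={1,2,3,4,5,6}: U {1,2,3,4,5,6}->{1,2,3,4,5}; X {1,2,3,4,5,6}->{1,2,3,4,5}; Y {1,2,3,4,5,6}->{2,3,4,5,6} => REVISION
Constraint 2 (Y + U = X) on D(Y)={2,3,4,5,6} D(U)={1,2,3,4,5} D(X)={1,2,3,4,5}: Y {2,3,4,5,6}->{2,3,4}; U {1,2,3,4,5}->{1,2,3}; X {1,2,3,4,5}->{3,4,5} => REVISION
Constraint 3 (Y < U) on D(Y)={2,3,4} D(U)={1,2,3}: Y {2,3,4}->{2}; U {1,2,3}->{3} => REVISION
Constraint 4 (X != Y) on D(X)={3,4,5} D(Y)={2}: no change => not a revision
Total revisions = 3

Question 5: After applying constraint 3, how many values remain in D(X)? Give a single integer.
Constraint 1 (U + X = Y) on D(U)={1,2,3,4,5,6} D(X)={1,2,3,4,5,6} D(Y)={1,2,3,4,5,6}: U {1,2,3,4,5,6}->{1,2,3,4,5}; X {1,2,3,4,5,6}->{1,2,3,4,5}; Y {1,2,3,4,5,6}->{2,3,4,5,6}
Constraint 2 (Y + U = X) on D(Y)={2,3,4,5,6} D(U)={1,2,3,4,5} D(X)={1,2,3,4,5}: Y {2,3,4,5,6}->{2,3,4}; U {1,2,3,4,5}->{1,2,3}; X {1,2,3,4,5}->{3,4,5}
Constraint 3 (Y < U) on D(Y)={2,3,4} D(U)={1,2,3}: Y {2,3,4}->{2}; U {1,2,3}->{3}
So after constraint 3: D(X)={3,4,5}, size = 3

Answer: 3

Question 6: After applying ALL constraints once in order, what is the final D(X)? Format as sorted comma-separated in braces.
Answer: {3,4,5}

Derivation:
Constraint 1 (U + X = Y) on D(U)={1,2,3,4,5,6} D(X)={1,2,3,4,5,6} D(Y)={1,2,3,4,5,6}: U {1,2,3,4,5,6}->{1,2,3,4,5}; X {1,2,3,4,5,6}->{1,2,3,4,5}; Y {1,2,3,4,5,6}->{2,3,4,5,6}
Constraint 2 (Y + U = X) on D(Y)={2,3,4,5,6} D(U)={1,2,3,4,5} D(X)={1,2,3,4,5}: Y {2,3,4,5,6}->{2,3,4}; U {1,2,3,4,5}->{1,2,3}; X {1,2,3,4,5}->{3,4,5}
Constraint 3 (Y < U) on D(Y)={2,3,4} D(U)={1,2,3}: Y {2,3,4}->{2}; U {1,2,3}->{3}
Constraint 4 (X != Y) on D(X)={3,4,5} D(Y)={2}: no change
So after all 4 constraints: D(X) = {3,4,5}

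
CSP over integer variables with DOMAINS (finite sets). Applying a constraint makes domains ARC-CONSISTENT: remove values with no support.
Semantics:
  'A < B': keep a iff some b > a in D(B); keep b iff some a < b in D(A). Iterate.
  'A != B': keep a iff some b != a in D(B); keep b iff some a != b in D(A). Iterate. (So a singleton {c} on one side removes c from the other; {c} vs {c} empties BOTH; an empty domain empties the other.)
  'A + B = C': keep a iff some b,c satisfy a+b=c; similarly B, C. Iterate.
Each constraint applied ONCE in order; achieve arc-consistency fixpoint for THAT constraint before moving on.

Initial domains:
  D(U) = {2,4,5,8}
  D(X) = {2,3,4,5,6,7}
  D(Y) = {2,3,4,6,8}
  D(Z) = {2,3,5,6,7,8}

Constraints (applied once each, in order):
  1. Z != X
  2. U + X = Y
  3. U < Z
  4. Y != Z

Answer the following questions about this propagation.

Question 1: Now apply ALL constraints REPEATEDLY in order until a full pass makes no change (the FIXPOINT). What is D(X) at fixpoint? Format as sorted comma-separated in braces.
pass 0 (initial): D(X)={2,3,4,5,6,7}
pass 1: U {2,4,5,8}->{2,4,5}; X {2,3,4,5,6,7}->{2,3,4,6}; Y {2,3,4,6,8}->{4,6,8}; Z {2,3,5,6,7,8}->{3,5,6,7,8}
pass 2: no change
Fixpoint after 2 passes: D(X) = {2,3,4,6}

Answer: {2,3,4,6}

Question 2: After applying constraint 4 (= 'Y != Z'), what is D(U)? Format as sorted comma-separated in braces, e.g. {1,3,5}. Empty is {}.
Answer: {2,4,5}

Derivation:
Constraint 1 (Z != X) on D(Z)={2,3,5,6,7,8} D(X)={2,3,4,5,6,7}: no change
Constraint 2 (U + X = Y) on D(U)={2,4,5,8} D(X)={2,3,4,5,6,7} D(Y)={2,3,4,6,8}: U {2,4,5,8}->{2,4,5}; X {2,3,4,5,6,7}->{2,3,4,6}; Y {2,3,4,6,8}->{4,6,8}
Constraint 3 (U < Z) on D(U)={2,4,5} D(Z)={2,3,5,6,7,8}: Z {2,3,5,6,7,8}->{3,5,6,7,8}
Constraint 4 (Y != Z) on D(Y)={4,6,8} D(Z)={3,5,6,7,8}: no change
So after constraint 4: D(U) = {2,4,5}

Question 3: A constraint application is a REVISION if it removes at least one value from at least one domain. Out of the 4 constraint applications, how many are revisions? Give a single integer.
Answer: 2

Derivation:
Constraint 1 (Z != X) on D(Z)={2,3,5,6,7,8} D(X)={2,3,4,5,6,7}: no change => not a revision
Constraint 2 (U + X = Y) on D(U)={2,4,5,8} D(X)={2,3,4,5,6,7} D(Y)={2,3,4,6,8}: U {2,4,5,8}->{2,4,5}; X {2,3,4,5,6,7}->{2,3,4,6}; Y {2,3,4,6,8}->{4,6,8} => REVISION
Constraint 3 (U < Z) on D(U)={2,4,5} D(Z)={2,3,5,6,7,8}: Z {2,3,5,6,7,8}->{3,5,6,7,8} => REVISION
Constraint 4 (Y != Z) on D(Y)={4,6,8} D(Z)={3,5,6,7,8}: no change => not a revision
Total revisions = 2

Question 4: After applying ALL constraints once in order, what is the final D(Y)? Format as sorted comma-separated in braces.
Answer: {4,6,8}

Derivation:
Constraint 1 (Z != X) on D(Z)={2,3,5,6,7,8} D(X)={2,3,4,5,6,7}: no change
Constraint 2 (U + X = Y) on D(U)={2,4,5,8} D(X)={2,3,4,5,6,7} D(Y)={2,3,4,6,8}: U {2,4,5,8}->{2,4,5}; X {2,3,4,5,6,7}->{2,3,4,6}; Y {2,3,4,6,8}->{4,6,8}
Constraint 3 (U < Z) on D(U)={2,4,5} D(Z)={2,3,5,6,7,8}: Z {2,3,5,6,7,8}->{3,5,6,7,8}
Constraint 4 (Y != Z) on D(Y)={4,6,8} D(Z)={3,5,6,7,8}: no change
So after all 4 constraints: D(Y) = {4,6,8}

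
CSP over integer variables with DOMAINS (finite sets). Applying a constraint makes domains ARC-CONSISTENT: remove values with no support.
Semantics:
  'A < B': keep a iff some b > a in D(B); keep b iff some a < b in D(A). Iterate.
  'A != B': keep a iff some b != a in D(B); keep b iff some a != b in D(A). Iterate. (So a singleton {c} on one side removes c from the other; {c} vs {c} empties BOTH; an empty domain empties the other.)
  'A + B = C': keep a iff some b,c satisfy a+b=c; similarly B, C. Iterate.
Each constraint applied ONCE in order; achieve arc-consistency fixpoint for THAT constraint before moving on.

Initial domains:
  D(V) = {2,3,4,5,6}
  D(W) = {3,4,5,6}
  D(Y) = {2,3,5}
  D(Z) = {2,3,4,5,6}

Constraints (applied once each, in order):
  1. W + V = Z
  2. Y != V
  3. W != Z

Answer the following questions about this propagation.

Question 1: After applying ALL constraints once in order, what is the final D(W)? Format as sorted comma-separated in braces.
Constraint 1 (W + V = Z) on D(W)={3,4,5,6} D(V)={2,3,4,5,6} D(Z)={2,3,4,5,6}: W {3,4,5,6}->{3,4}; V {2,3,4,5,6}->{2,3}; Z {2,3,4,5,6}->{5,6}
Constraint 2 (Y != V) on D(Y)={2,3,5} D(V)={2,3}: no change
Constraint 3 (W != Z) on D(W)={3,4} D(Z)={5,6}: no change
So after all 3 constraints: D(W) = {3,4}

Answer: {3,4}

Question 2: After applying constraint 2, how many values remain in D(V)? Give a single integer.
Constraint 1 (W + V = Z) on D(W)={3,4,5,6} D(V)={2,3,4,5,6} D(Z)={2,3,4,5,6}: W {3,4,5,6}->{3,4}; V {2,3,4,5,6}->{2,3}; Z {2,3,4,5,6}->{5,6}
Constraint 2 (Y != V) on D(Y)={2,3,5} D(V)={2,3}: no change
So after constraint 2: D(V)={2,3}, size = 2

Answer: 2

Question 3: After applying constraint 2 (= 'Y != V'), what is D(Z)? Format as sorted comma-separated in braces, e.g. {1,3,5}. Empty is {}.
Answer: {5,6}

Derivation:
Constraint 1 (W + V = Z) on D(W)={3,4,5,6} D(V)={2,3,4,5,6} D(Z)={2,3,4,5,6}: W {3,4,5,6}->{3,4}; V {2,3,4,5,6}->{2,3}; Z {2,3,4,5,6}->{5,6}
Constraint 2 (Y != V) on D(Y)={2,3,5} D(V)={2,3}: no change
So after constraint 2: D(Z) = {5,6}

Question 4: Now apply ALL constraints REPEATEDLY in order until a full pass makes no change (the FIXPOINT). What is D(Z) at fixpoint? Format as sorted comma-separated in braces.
Answer: {5,6}

Derivation:
pass 0 (initial): D(Z)={2,3,4,5,6}
pass 1: V {2,3,4,5,6}->{2,3}; W {3,4,5,6}->{3,4}; Z {2,3,4,5,6}->{5,6}
pass 2: no change
Fixpoint after 2 passes: D(Z) = {5,6}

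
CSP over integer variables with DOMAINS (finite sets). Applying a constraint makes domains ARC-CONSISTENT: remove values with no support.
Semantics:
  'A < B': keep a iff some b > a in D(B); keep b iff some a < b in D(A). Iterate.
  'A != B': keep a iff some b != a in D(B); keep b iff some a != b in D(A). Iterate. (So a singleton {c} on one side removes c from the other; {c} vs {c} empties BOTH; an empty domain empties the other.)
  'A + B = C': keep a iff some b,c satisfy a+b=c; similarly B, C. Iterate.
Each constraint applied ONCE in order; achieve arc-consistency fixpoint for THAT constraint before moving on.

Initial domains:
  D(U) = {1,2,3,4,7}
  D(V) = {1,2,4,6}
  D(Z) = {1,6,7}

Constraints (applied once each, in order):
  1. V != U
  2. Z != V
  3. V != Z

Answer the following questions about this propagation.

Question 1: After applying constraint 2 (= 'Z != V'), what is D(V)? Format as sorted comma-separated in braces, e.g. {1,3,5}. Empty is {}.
Answer: {1,2,4,6}

Derivation:
Constraint 1 (V != U) on D(V)={1,2,4,6} D(U)={1,2,3,4,7}: no change
Constraint 2 (Z != V) on D(Z)={1,6,7} D(V)={1,2,4,6}: no change
So after constraint 2: D(V) = {1,2,4,6}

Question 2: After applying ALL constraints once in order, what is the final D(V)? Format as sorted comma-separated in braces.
Answer: {1,2,4,6}

Derivation:
Constraint 1 (V != U) on D(V)={1,2,4,6} D(U)={1,2,3,4,7}: no change
Constraint 2 (Z != V) on D(Z)={1,6,7} D(V)={1,2,4,6}: no change
Constraint 3 (V != Z) on D(V)={1,2,4,6} D(Z)={1,6,7}: no change
So after all 3 constraints: D(V) = {1,2,4,6}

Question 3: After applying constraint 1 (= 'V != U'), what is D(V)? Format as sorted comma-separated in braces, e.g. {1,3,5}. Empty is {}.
Answer: {1,2,4,6}

Derivation:
Constraint 1 (V != U) on D(V)={1,2,4,6} D(U)={1,2,3,4,7}: no change
So after constraint 1: D(V) = {1,2,4,6}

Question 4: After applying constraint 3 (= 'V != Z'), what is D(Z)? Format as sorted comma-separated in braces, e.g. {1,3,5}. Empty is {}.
Constraint 1 (V != U) on D(V)={1,2,4,6} D(U)={1,2,3,4,7}: no change
Constraint 2 (Z != V) on D(Z)={1,6,7} D(V)={1,2,4,6}: no change
Constraint 3 (V != Z) on D(V)={1,2,4,6} D(Z)={1,6,7}: no change
So after constraint 3: D(Z) = {1,6,7}

Answer: {1,6,7}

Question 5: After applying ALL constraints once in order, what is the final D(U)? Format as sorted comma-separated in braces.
Constraint 1 (V != U) on D(V)={1,2,4,6} D(U)={1,2,3,4,7}: no change
Constraint 2 (Z != V) on D(Z)={1,6,7} D(V)={1,2,4,6}: no change
Constraint 3 (V != Z) on D(V)={1,2,4,6} D(Z)={1,6,7}: no change
So after all 3 constraints: D(U) = {1,2,3,4,7}

Answer: {1,2,3,4,7}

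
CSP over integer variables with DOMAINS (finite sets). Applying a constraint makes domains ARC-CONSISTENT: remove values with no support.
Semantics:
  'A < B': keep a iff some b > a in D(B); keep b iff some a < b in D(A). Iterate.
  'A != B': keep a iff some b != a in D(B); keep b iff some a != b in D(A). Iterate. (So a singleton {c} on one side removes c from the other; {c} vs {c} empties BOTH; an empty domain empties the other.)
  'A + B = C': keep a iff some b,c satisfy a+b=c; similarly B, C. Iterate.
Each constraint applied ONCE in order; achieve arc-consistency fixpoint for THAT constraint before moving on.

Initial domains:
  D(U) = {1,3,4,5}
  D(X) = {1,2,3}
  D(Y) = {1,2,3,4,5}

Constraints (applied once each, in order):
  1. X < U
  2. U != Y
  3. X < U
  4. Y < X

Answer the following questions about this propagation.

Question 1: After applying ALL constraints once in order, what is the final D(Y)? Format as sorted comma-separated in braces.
Answer: {1,2}

Derivation:
Constraint 1 (X < U) on D(X)={1,2,3} D(U)={1,3,4,5}: U {1,3,4,5}->{3,4,5}
Constraint 2 (U != Y) on D(U)={3,4,5} D(Y)={1,2,3,4,5}: no change
Constraint 3 (X < U) on D(X)={1,2,3} D(U)={3,4,5}: no change
Constraint 4 (Y < X) on D(Y)={1,2,3,4,5} D(X)={1,2,3}: Y {1,2,3,4,5}->{1,2}; X {1,2,3}->{2,3}
So after all 4 constraints: D(Y) = {1,2}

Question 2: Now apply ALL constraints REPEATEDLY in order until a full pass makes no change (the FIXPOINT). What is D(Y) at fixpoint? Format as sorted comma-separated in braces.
pass 0 (initial): D(Y)={1,2,3,4,5}
pass 1: U {1,3,4,5}->{3,4,5}; X {1,2,3}->{2,3}; Y {1,2,3,4,5}->{1,2}
pass 2: no change
Fixpoint after 2 passes: D(Y) = {1,2}

Answer: {1,2}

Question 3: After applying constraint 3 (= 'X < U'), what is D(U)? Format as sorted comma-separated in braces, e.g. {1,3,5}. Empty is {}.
Answer: {3,4,5}

Derivation:
Constraint 1 (X < U) on D(X)={1,2,3} D(U)={1,3,4,5}: U {1,3,4,5}->{3,4,5}
Constraint 2 (U != Y) on D(U)={3,4,5} D(Y)={1,2,3,4,5}: no change
Constraint 3 (X < U) on D(X)={1,2,3} D(U)={3,4,5}: no change
So after constraint 3: D(U) = {3,4,5}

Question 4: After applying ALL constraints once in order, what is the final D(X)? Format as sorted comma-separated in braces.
Answer: {2,3}

Derivation:
Constraint 1 (X < U) on D(X)={1,2,3} D(U)={1,3,4,5}: U {1,3,4,5}->{3,4,5}
Constraint 2 (U != Y) on D(U)={3,4,5} D(Y)={1,2,3,4,5}: no change
Constraint 3 (X < U) on D(X)={1,2,3} D(U)={3,4,5}: no change
Constraint 4 (Y < X) on D(Y)={1,2,3,4,5} D(X)={1,2,3}: Y {1,2,3,4,5}->{1,2}; X {1,2,3}->{2,3}
So after all 4 constraints: D(X) = {2,3}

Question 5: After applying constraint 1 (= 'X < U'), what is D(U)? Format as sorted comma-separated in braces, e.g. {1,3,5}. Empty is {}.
Constraint 1 (X < U) on D(X)={1,2,3} D(U)={1,3,4,5}: U {1,3,4,5}->{3,4,5}
So after constraint 1: D(U) = {3,4,5}

Answer: {3,4,5}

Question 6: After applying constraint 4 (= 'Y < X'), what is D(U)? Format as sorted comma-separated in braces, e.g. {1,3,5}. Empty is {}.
Answer: {3,4,5}

Derivation:
Constraint 1 (X < U) on D(X)={1,2,3} D(U)={1,3,4,5}: U {1,3,4,5}->{3,4,5}
Constraint 2 (U != Y) on D(U)={3,4,5} D(Y)={1,2,3,4,5}: no change
Constraint 3 (X < U) on D(X)={1,2,3} D(U)={3,4,5}: no change
Constraint 4 (Y < X) on D(Y)={1,2,3,4,5} D(X)={1,2,3}: Y {1,2,3,4,5}->{1,2}; X {1,2,3}->{2,3}
So after constraint 4: D(U) = {3,4,5}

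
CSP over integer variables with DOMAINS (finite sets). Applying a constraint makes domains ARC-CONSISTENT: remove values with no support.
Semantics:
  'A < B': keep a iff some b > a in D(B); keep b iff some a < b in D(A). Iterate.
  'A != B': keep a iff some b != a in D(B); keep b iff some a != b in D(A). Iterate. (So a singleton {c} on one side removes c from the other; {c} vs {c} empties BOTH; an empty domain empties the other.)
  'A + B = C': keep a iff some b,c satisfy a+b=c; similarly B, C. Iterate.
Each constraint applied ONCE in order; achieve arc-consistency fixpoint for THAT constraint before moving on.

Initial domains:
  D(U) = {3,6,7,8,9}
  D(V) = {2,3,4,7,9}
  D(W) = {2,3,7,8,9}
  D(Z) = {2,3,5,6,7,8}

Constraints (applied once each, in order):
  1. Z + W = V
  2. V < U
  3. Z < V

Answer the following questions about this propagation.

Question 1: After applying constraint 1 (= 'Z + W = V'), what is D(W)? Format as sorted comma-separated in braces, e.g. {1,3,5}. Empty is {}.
Constraint 1 (Z + W = V) on D(Z)={2,3,5,6,7,8} D(W)={2,3,7,8,9} D(V)={2,3,4,7,9}: Z {2,3,5,6,7,8}->{2,5,6,7}; W {2,3,7,8,9}->{2,3,7}; V {2,3,4,7,9}->{4,7,9}
So after constraint 1: D(W) = {2,3,7}

Answer: {2,3,7}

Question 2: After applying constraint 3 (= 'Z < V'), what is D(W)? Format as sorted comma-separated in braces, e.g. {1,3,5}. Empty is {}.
Answer: {2,3,7}

Derivation:
Constraint 1 (Z + W = V) on D(Z)={2,3,5,6,7,8} D(W)={2,3,7,8,9} D(V)={2,3,4,7,9}: Z {2,3,5,6,7,8}->{2,5,6,7}; W {2,3,7,8,9}->{2,3,7}; V {2,3,4,7,9}->{4,7,9}
Constraint 2 (V < U) on D(V)={4,7,9} D(U)={3,6,7,8,9}: V {4,7,9}->{4,7}; U {3,6,7,8,9}->{6,7,8,9}
Constraint 3 (Z < V) on D(Z)={2,5,6,7} D(V)={4,7}: Z {2,5,6,7}->{2,5,6}
So after constraint 3: D(W) = {2,3,7}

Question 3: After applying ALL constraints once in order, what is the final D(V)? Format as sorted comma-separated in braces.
Answer: {4,7}

Derivation:
Constraint 1 (Z + W = V) on D(Z)={2,3,5,6,7,8} D(W)={2,3,7,8,9} D(V)={2,3,4,7,9}: Z {2,3,5,6,7,8}->{2,5,6,7}; W {2,3,7,8,9}->{2,3,7}; V {2,3,4,7,9}->{4,7,9}
Constraint 2 (V < U) on D(V)={4,7,9} D(U)={3,6,7,8,9}: V {4,7,9}->{4,7}; U {3,6,7,8,9}->{6,7,8,9}
Constraint 3 (Z < V) on D(Z)={2,5,6,7} D(V)={4,7}: Z {2,5,6,7}->{2,5,6}
So after all 3 constraints: D(V) = {4,7}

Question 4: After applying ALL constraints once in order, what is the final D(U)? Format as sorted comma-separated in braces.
Answer: {6,7,8,9}

Derivation:
Constraint 1 (Z + W = V) on D(Z)={2,3,5,6,7,8} D(W)={2,3,7,8,9} D(V)={2,3,4,7,9}: Z {2,3,5,6,7,8}->{2,5,6,7}; W {2,3,7,8,9}->{2,3,7}; V {2,3,4,7,9}->{4,7,9}
Constraint 2 (V < U) on D(V)={4,7,9} D(U)={3,6,7,8,9}: V {4,7,9}->{4,7}; U {3,6,7,8,9}->{6,7,8,9}
Constraint 3 (Z < V) on D(Z)={2,5,6,7} D(V)={4,7}: Z {2,5,6,7}->{2,5,6}
So after all 3 constraints: D(U) = {6,7,8,9}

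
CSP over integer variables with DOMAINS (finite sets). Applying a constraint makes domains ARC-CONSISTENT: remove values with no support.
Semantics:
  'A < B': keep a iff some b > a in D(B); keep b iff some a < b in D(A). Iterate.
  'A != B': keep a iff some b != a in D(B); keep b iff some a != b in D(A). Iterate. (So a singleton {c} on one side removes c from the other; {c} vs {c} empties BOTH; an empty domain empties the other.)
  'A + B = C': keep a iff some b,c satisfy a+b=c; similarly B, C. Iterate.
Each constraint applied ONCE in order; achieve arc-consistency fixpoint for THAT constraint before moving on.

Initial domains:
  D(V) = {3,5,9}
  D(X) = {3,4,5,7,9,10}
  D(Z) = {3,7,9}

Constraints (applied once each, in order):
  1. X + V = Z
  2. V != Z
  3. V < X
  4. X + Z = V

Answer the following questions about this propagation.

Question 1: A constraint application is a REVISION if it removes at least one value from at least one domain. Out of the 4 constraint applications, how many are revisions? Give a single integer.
Answer: 3

Derivation:
Constraint 1 (X + V = Z) on D(X)={3,4,5,7,9,10} D(V)={3,5,9} D(Z)={3,7,9}: X {3,4,5,7,9,10}->{4}; V {3,5,9}->{3,5}; Z {3,7,9}->{7,9} => REVISION
Constraint 2 (V != Z) on D(V)={3,5} D(Z)={7,9}: no change => not a revision
Constraint 3 (V < X) on D(V)={3,5} D(X)={4}: V {3,5}->{3} => REVISION
Constraint 4 (X + Z = V) on D(X)={4} D(Z)={7,9} D(V)={3}: X {4}->{}; Z {7,9}->{}; V {3}->{} => REVISION
Total revisions = 3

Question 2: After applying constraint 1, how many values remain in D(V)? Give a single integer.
Answer: 2

Derivation:
Constraint 1 (X + V = Z) on D(X)={3,4,5,7,9,10} D(V)={3,5,9} D(Z)={3,7,9}: X {3,4,5,7,9,10}->{4}; V {3,5,9}->{3,5}; Z {3,7,9}->{7,9}
So after constraint 1: D(V)={3,5}, size = 2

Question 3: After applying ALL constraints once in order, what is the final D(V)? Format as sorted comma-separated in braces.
Answer: {}

Derivation:
Constraint 1 (X + V = Z) on D(X)={3,4,5,7,9,10} D(V)={3,5,9} D(Z)={3,7,9}: X {3,4,5,7,9,10}->{4}; V {3,5,9}->{3,5}; Z {3,7,9}->{7,9}
Constraint 2 (V != Z) on D(V)={3,5} D(Z)={7,9}: no change
Constraint 3 (V < X) on D(V)={3,5} D(X)={4}: V {3,5}->{3}
Constraint 4 (X + Z = V) on D(X)={4} D(Z)={7,9} D(V)={3}: X {4}->{}; Z {7,9}->{}; V {3}->{}
So after all 4 constraints: D(V) = {}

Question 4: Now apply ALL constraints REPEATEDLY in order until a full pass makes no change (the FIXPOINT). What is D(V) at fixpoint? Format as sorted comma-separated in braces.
pass 0 (initial): D(V)={3,5,9}
pass 1: V {3,5,9}->{}; X {3,4,5,7,9,10}->{}; Z {3,7,9}->{}
pass 2: no change
Fixpoint after 2 passes: D(V) = {}

Answer: {}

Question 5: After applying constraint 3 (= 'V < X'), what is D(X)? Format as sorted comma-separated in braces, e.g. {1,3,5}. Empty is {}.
Answer: {4}

Derivation:
Constraint 1 (X + V = Z) on D(X)={3,4,5,7,9,10} D(V)={3,5,9} D(Z)={3,7,9}: X {3,4,5,7,9,10}->{4}; V {3,5,9}->{3,5}; Z {3,7,9}->{7,9}
Constraint 2 (V != Z) on D(V)={3,5} D(Z)={7,9}: no change
Constraint 3 (V < X) on D(V)={3,5} D(X)={4}: V {3,5}->{3}
So after constraint 3: D(X) = {4}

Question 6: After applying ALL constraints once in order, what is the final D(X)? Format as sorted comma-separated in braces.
Constraint 1 (X + V = Z) on D(X)={3,4,5,7,9,10} D(V)={3,5,9} D(Z)={3,7,9}: X {3,4,5,7,9,10}->{4}; V {3,5,9}->{3,5}; Z {3,7,9}->{7,9}
Constraint 2 (V != Z) on D(V)={3,5} D(Z)={7,9}: no change
Constraint 3 (V < X) on D(V)={3,5} D(X)={4}: V {3,5}->{3}
Constraint 4 (X + Z = V) on D(X)={4} D(Z)={7,9} D(V)={3}: X {4}->{}; Z {7,9}->{}; V {3}->{}
So after all 4 constraints: D(X) = {}

Answer: {}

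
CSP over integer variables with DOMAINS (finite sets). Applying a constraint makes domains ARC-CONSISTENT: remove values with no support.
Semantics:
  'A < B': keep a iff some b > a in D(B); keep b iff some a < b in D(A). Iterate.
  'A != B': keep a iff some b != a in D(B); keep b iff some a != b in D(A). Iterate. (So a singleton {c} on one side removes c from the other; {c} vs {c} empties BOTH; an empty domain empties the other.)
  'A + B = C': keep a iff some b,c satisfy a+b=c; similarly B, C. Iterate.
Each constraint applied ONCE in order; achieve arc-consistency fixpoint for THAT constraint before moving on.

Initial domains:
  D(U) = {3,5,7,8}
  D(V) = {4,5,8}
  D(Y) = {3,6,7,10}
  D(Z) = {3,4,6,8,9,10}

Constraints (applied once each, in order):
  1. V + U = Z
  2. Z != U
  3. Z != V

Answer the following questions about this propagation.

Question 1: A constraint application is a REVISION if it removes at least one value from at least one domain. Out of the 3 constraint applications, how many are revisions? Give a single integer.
Constraint 1 (V + U = Z) on D(V)={4,5,8} D(U)={3,5,7,8} D(Z)={3,4,6,8,9,10}: V {4,5,8}->{4,5}; U {3,5,7,8}->{3,5}; Z {3,4,6,8,9,10}->{8,9,10} => REVISION
Constraint 2 (Z != U) on D(Z)={8,9,10} D(U)={3,5}: no change => not a revision
Constraint 3 (Z != V) on D(Z)={8,9,10} D(V)={4,5}: no change => not a revision
Total revisions = 1

Answer: 1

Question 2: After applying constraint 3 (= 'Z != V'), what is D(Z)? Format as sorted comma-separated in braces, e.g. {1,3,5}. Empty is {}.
Constraint 1 (V + U = Z) on D(V)={4,5,8} D(U)={3,5,7,8} D(Z)={3,4,6,8,9,10}: V {4,5,8}->{4,5}; U {3,5,7,8}->{3,5}; Z {3,4,6,8,9,10}->{8,9,10}
Constraint 2 (Z != U) on D(Z)={8,9,10} D(U)={3,5}: no change
Constraint 3 (Z != V) on D(Z)={8,9,10} D(V)={4,5}: no change
So after constraint 3: D(Z) = {8,9,10}

Answer: {8,9,10}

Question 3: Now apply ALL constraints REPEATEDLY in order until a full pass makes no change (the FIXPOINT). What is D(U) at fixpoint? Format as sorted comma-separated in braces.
pass 0 (initial): D(U)={3,5,7,8}
pass 1: U {3,5,7,8}->{3,5}; V {4,5,8}->{4,5}; Z {3,4,6,8,9,10}->{8,9,10}
pass 2: no change
Fixpoint after 2 passes: D(U) = {3,5}

Answer: {3,5}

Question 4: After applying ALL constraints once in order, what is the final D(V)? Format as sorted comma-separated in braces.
Constraint 1 (V + U = Z) on D(V)={4,5,8} D(U)={3,5,7,8} D(Z)={3,4,6,8,9,10}: V {4,5,8}->{4,5}; U {3,5,7,8}->{3,5}; Z {3,4,6,8,9,10}->{8,9,10}
Constraint 2 (Z != U) on D(Z)={8,9,10} D(U)={3,5}: no change
Constraint 3 (Z != V) on D(Z)={8,9,10} D(V)={4,5}: no change
So after all 3 constraints: D(V) = {4,5}

Answer: {4,5}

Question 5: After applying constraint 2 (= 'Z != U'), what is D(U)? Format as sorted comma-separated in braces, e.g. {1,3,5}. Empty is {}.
Answer: {3,5}

Derivation:
Constraint 1 (V + U = Z) on D(V)={4,5,8} D(U)={3,5,7,8} D(Z)={3,4,6,8,9,10}: V {4,5,8}->{4,5}; U {3,5,7,8}->{3,5}; Z {3,4,6,8,9,10}->{8,9,10}
Constraint 2 (Z != U) on D(Z)={8,9,10} D(U)={3,5}: no change
So after constraint 2: D(U) = {3,5}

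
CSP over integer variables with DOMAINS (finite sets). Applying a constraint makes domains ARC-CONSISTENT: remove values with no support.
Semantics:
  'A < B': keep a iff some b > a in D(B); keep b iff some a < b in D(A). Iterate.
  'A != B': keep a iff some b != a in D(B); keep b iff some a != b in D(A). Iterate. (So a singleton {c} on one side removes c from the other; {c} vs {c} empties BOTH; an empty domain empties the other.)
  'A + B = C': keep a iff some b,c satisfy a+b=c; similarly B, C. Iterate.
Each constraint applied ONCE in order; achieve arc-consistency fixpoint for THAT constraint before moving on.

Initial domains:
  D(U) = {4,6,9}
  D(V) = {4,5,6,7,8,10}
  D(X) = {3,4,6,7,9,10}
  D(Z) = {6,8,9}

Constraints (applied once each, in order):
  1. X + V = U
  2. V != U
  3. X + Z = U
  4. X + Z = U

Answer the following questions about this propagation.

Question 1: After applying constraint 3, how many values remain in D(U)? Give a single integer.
Answer: 1

Derivation:
Constraint 1 (X + V = U) on D(X)={3,4,6,7,9,10} D(V)={4,5,6,7,8,10} D(U)={4,6,9}: X {3,4,6,7,9,10}->{3,4}; V {4,5,6,7,8,10}->{5,6}; U {4,6,9}->{9}
Constraint 2 (V != U) on D(V)={5,6} D(U)={9}: no change
Constraint 3 (X + Z = U) on D(X)={3,4} D(Z)={6,8,9} D(U)={9}: X {3,4}->{3}; Z {6,8,9}->{6}
So after constraint 3: D(U)={9}, size = 1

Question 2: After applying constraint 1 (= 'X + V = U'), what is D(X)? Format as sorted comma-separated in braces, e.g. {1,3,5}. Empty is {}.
Constraint 1 (X + V = U) on D(X)={3,4,6,7,9,10} D(V)={4,5,6,7,8,10} D(U)={4,6,9}: X {3,4,6,7,9,10}->{3,4}; V {4,5,6,7,8,10}->{5,6}; U {4,6,9}->{9}
So after constraint 1: D(X) = {3,4}

Answer: {3,4}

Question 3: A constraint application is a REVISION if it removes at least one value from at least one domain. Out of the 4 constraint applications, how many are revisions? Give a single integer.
Answer: 2

Derivation:
Constraint 1 (X + V = U) on D(X)={3,4,6,7,9,10} D(V)={4,5,6,7,8,10} D(U)={4,6,9}: X {3,4,6,7,9,10}->{3,4}; V {4,5,6,7,8,10}->{5,6}; U {4,6,9}->{9} => REVISION
Constraint 2 (V != U) on D(V)={5,6} D(U)={9}: no change => not a revision
Constraint 3 (X + Z = U) on D(X)={3,4} D(Z)={6,8,9} D(U)={9}: X {3,4}->{3}; Z {6,8,9}->{6} => REVISION
Constraint 4 (X + Z = U) on D(X)={3} D(Z)={6} D(U)={9}: no change => not a revision
Total revisions = 2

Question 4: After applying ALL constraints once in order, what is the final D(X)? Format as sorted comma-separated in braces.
Answer: {3}

Derivation:
Constraint 1 (X + V = U) on D(X)={3,4,6,7,9,10} D(V)={4,5,6,7,8,10} D(U)={4,6,9}: X {3,4,6,7,9,10}->{3,4}; V {4,5,6,7,8,10}->{5,6}; U {4,6,9}->{9}
Constraint 2 (V != U) on D(V)={5,6} D(U)={9}: no change
Constraint 3 (X + Z = U) on D(X)={3,4} D(Z)={6,8,9} D(U)={9}: X {3,4}->{3}; Z {6,8,9}->{6}
Constraint 4 (X + Z = U) on D(X)={3} D(Z)={6} D(U)={9}: no change
So after all 4 constraints: D(X) = {3}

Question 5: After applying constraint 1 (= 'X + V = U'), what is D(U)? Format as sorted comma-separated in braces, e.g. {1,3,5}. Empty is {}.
Constraint 1 (X + V = U) on D(X)={3,4,6,7,9,10} D(V)={4,5,6,7,8,10} D(U)={4,6,9}: X {3,4,6,7,9,10}->{3,4}; V {4,5,6,7,8,10}->{5,6}; U {4,6,9}->{9}
So after constraint 1: D(U) = {9}

Answer: {9}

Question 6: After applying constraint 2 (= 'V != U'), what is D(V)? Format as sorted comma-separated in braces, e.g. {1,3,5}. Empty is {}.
Constraint 1 (X + V = U) on D(X)={3,4,6,7,9,10} D(V)={4,5,6,7,8,10} D(U)={4,6,9}: X {3,4,6,7,9,10}->{3,4}; V {4,5,6,7,8,10}->{5,6}; U {4,6,9}->{9}
Constraint 2 (V != U) on D(V)={5,6} D(U)={9}: no change
So after constraint 2: D(V) = {5,6}

Answer: {5,6}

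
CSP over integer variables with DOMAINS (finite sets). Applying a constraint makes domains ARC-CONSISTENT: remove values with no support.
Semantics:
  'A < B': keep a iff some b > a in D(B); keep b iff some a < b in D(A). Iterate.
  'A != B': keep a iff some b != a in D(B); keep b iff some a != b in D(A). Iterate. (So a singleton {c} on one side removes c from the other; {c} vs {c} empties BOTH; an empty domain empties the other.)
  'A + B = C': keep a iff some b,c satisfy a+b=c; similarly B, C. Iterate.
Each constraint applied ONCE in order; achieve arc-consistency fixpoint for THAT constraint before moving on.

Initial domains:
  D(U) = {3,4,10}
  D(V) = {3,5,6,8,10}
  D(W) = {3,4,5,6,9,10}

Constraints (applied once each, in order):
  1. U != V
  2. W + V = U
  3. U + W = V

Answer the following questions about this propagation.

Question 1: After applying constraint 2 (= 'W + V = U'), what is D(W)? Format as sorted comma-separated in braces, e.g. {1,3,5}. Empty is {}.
Constraint 1 (U != V) on D(U)={3,4,10} D(V)={3,5,6,8,10}: no change
Constraint 2 (W + V = U) on D(W)={3,4,5,6,9,10} D(V)={3,5,6,8,10} D(U)={3,4,10}: W {3,4,5,6,9,10}->{4,5}; V {3,5,6,8,10}->{5,6}; U {3,4,10}->{10}
So after constraint 2: D(W) = {4,5}

Answer: {4,5}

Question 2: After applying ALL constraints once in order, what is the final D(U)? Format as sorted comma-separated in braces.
Answer: {}

Derivation:
Constraint 1 (U != V) on D(U)={3,4,10} D(V)={3,5,6,8,10}: no change
Constraint 2 (W + V = U) on D(W)={3,4,5,6,9,10} D(V)={3,5,6,8,10} D(U)={3,4,10}: W {3,4,5,6,9,10}->{4,5}; V {3,5,6,8,10}->{5,6}; U {3,4,10}->{10}
Constraint 3 (U + W = V) on D(U)={10} D(W)={4,5} D(V)={5,6}: U {10}->{}; W {4,5}->{}; V {5,6}->{}
So after all 3 constraints: D(U) = {}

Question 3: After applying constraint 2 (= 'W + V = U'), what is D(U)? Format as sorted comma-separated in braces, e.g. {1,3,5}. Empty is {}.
Answer: {10}

Derivation:
Constraint 1 (U != V) on D(U)={3,4,10} D(V)={3,5,6,8,10}: no change
Constraint 2 (W + V = U) on D(W)={3,4,5,6,9,10} D(V)={3,5,6,8,10} D(U)={3,4,10}: W {3,4,5,6,9,10}->{4,5}; V {3,5,6,8,10}->{5,6}; U {3,4,10}->{10}
So after constraint 2: D(U) = {10}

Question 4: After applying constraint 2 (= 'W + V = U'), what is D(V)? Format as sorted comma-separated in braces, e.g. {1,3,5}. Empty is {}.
Answer: {5,6}

Derivation:
Constraint 1 (U != V) on D(U)={3,4,10} D(V)={3,5,6,8,10}: no change
Constraint 2 (W + V = U) on D(W)={3,4,5,6,9,10} D(V)={3,5,6,8,10} D(U)={3,4,10}: W {3,4,5,6,9,10}->{4,5}; V {3,5,6,8,10}->{5,6}; U {3,4,10}->{10}
So after constraint 2: D(V) = {5,6}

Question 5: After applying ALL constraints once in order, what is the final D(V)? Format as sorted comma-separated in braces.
Answer: {}

Derivation:
Constraint 1 (U != V) on D(U)={3,4,10} D(V)={3,5,6,8,10}: no change
Constraint 2 (W + V = U) on D(W)={3,4,5,6,9,10} D(V)={3,5,6,8,10} D(U)={3,4,10}: W {3,4,5,6,9,10}->{4,5}; V {3,5,6,8,10}->{5,6}; U {3,4,10}->{10}
Constraint 3 (U + W = V) on D(U)={10} D(W)={4,5} D(V)={5,6}: U {10}->{}; W {4,5}->{}; V {5,6}->{}
So after all 3 constraints: D(V) = {}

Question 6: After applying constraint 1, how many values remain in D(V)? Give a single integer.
Constraint 1 (U != V) on D(U)={3,4,10} D(V)={3,5,6,8,10}: no change
So after constraint 1: D(V)={3,5,6,8,10}, size = 5

Answer: 5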